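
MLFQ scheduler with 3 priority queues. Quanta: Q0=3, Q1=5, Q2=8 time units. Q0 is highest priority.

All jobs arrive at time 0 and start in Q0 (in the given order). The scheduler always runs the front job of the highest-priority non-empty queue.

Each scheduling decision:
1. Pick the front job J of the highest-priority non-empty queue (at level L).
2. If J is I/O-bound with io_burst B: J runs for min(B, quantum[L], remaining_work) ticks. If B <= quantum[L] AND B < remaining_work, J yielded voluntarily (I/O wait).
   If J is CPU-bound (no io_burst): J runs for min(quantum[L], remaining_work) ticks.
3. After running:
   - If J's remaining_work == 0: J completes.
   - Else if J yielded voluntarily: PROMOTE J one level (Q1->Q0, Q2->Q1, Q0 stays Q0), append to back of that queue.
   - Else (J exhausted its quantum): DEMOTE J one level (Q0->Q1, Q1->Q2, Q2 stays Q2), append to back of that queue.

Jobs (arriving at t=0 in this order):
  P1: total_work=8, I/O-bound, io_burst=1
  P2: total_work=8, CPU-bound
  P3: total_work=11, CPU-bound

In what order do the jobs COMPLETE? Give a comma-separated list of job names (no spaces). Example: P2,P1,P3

t=0-1: P1@Q0 runs 1, rem=7, I/O yield, promote→Q0. Q0=[P2,P3,P1] Q1=[] Q2=[]
t=1-4: P2@Q0 runs 3, rem=5, quantum used, demote→Q1. Q0=[P3,P1] Q1=[P2] Q2=[]
t=4-7: P3@Q0 runs 3, rem=8, quantum used, demote→Q1. Q0=[P1] Q1=[P2,P3] Q2=[]
t=7-8: P1@Q0 runs 1, rem=6, I/O yield, promote→Q0. Q0=[P1] Q1=[P2,P3] Q2=[]
t=8-9: P1@Q0 runs 1, rem=5, I/O yield, promote→Q0. Q0=[P1] Q1=[P2,P3] Q2=[]
t=9-10: P1@Q0 runs 1, rem=4, I/O yield, promote→Q0. Q0=[P1] Q1=[P2,P3] Q2=[]
t=10-11: P1@Q0 runs 1, rem=3, I/O yield, promote→Q0. Q0=[P1] Q1=[P2,P3] Q2=[]
t=11-12: P1@Q0 runs 1, rem=2, I/O yield, promote→Q0. Q0=[P1] Q1=[P2,P3] Q2=[]
t=12-13: P1@Q0 runs 1, rem=1, I/O yield, promote→Q0. Q0=[P1] Q1=[P2,P3] Q2=[]
t=13-14: P1@Q0 runs 1, rem=0, completes. Q0=[] Q1=[P2,P3] Q2=[]
t=14-19: P2@Q1 runs 5, rem=0, completes. Q0=[] Q1=[P3] Q2=[]
t=19-24: P3@Q1 runs 5, rem=3, quantum used, demote→Q2. Q0=[] Q1=[] Q2=[P3]
t=24-27: P3@Q2 runs 3, rem=0, completes. Q0=[] Q1=[] Q2=[]

Answer: P1,P2,P3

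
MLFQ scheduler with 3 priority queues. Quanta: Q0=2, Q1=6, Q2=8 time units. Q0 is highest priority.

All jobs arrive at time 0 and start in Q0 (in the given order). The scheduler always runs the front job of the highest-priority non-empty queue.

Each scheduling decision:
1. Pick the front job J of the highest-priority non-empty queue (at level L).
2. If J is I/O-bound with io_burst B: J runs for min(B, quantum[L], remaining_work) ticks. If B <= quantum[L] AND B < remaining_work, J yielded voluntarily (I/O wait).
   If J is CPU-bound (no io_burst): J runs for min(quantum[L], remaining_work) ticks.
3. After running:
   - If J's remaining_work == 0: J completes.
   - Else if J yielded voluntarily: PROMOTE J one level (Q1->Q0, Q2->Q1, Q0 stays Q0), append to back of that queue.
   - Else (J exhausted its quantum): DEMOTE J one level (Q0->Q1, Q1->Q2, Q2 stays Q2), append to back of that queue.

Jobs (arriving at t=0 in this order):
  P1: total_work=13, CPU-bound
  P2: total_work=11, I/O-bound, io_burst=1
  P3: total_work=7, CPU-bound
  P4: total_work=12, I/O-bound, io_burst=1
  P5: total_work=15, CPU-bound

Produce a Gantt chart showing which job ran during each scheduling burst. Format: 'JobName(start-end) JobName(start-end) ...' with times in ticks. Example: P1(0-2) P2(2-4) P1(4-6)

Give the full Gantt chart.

t=0-2: P1@Q0 runs 2, rem=11, quantum used, demote→Q1. Q0=[P2,P3,P4,P5] Q1=[P1] Q2=[]
t=2-3: P2@Q0 runs 1, rem=10, I/O yield, promote→Q0. Q0=[P3,P4,P5,P2] Q1=[P1] Q2=[]
t=3-5: P3@Q0 runs 2, rem=5, quantum used, demote→Q1. Q0=[P4,P5,P2] Q1=[P1,P3] Q2=[]
t=5-6: P4@Q0 runs 1, rem=11, I/O yield, promote→Q0. Q0=[P5,P2,P4] Q1=[P1,P3] Q2=[]
t=6-8: P5@Q0 runs 2, rem=13, quantum used, demote→Q1. Q0=[P2,P4] Q1=[P1,P3,P5] Q2=[]
t=8-9: P2@Q0 runs 1, rem=9, I/O yield, promote→Q0. Q0=[P4,P2] Q1=[P1,P3,P5] Q2=[]
t=9-10: P4@Q0 runs 1, rem=10, I/O yield, promote→Q0. Q0=[P2,P4] Q1=[P1,P3,P5] Q2=[]
t=10-11: P2@Q0 runs 1, rem=8, I/O yield, promote→Q0. Q0=[P4,P2] Q1=[P1,P3,P5] Q2=[]
t=11-12: P4@Q0 runs 1, rem=9, I/O yield, promote→Q0. Q0=[P2,P4] Q1=[P1,P3,P5] Q2=[]
t=12-13: P2@Q0 runs 1, rem=7, I/O yield, promote→Q0. Q0=[P4,P2] Q1=[P1,P3,P5] Q2=[]
t=13-14: P4@Q0 runs 1, rem=8, I/O yield, promote→Q0. Q0=[P2,P4] Q1=[P1,P3,P5] Q2=[]
t=14-15: P2@Q0 runs 1, rem=6, I/O yield, promote→Q0. Q0=[P4,P2] Q1=[P1,P3,P5] Q2=[]
t=15-16: P4@Q0 runs 1, rem=7, I/O yield, promote→Q0. Q0=[P2,P4] Q1=[P1,P3,P5] Q2=[]
t=16-17: P2@Q0 runs 1, rem=5, I/O yield, promote→Q0. Q0=[P4,P2] Q1=[P1,P3,P5] Q2=[]
t=17-18: P4@Q0 runs 1, rem=6, I/O yield, promote→Q0. Q0=[P2,P4] Q1=[P1,P3,P5] Q2=[]
t=18-19: P2@Q0 runs 1, rem=4, I/O yield, promote→Q0. Q0=[P4,P2] Q1=[P1,P3,P5] Q2=[]
t=19-20: P4@Q0 runs 1, rem=5, I/O yield, promote→Q0. Q0=[P2,P4] Q1=[P1,P3,P5] Q2=[]
t=20-21: P2@Q0 runs 1, rem=3, I/O yield, promote→Q0. Q0=[P4,P2] Q1=[P1,P3,P5] Q2=[]
t=21-22: P4@Q0 runs 1, rem=4, I/O yield, promote→Q0. Q0=[P2,P4] Q1=[P1,P3,P5] Q2=[]
t=22-23: P2@Q0 runs 1, rem=2, I/O yield, promote→Q0. Q0=[P4,P2] Q1=[P1,P3,P5] Q2=[]
t=23-24: P4@Q0 runs 1, rem=3, I/O yield, promote→Q0. Q0=[P2,P4] Q1=[P1,P3,P5] Q2=[]
t=24-25: P2@Q0 runs 1, rem=1, I/O yield, promote→Q0. Q0=[P4,P2] Q1=[P1,P3,P5] Q2=[]
t=25-26: P4@Q0 runs 1, rem=2, I/O yield, promote→Q0. Q0=[P2,P4] Q1=[P1,P3,P5] Q2=[]
t=26-27: P2@Q0 runs 1, rem=0, completes. Q0=[P4] Q1=[P1,P3,P5] Q2=[]
t=27-28: P4@Q0 runs 1, rem=1, I/O yield, promote→Q0. Q0=[P4] Q1=[P1,P3,P5] Q2=[]
t=28-29: P4@Q0 runs 1, rem=0, completes. Q0=[] Q1=[P1,P3,P5] Q2=[]
t=29-35: P1@Q1 runs 6, rem=5, quantum used, demote→Q2. Q0=[] Q1=[P3,P5] Q2=[P1]
t=35-40: P3@Q1 runs 5, rem=0, completes. Q0=[] Q1=[P5] Q2=[P1]
t=40-46: P5@Q1 runs 6, rem=7, quantum used, demote→Q2. Q0=[] Q1=[] Q2=[P1,P5]
t=46-51: P1@Q2 runs 5, rem=0, completes. Q0=[] Q1=[] Q2=[P5]
t=51-58: P5@Q2 runs 7, rem=0, completes. Q0=[] Q1=[] Q2=[]

Answer: P1(0-2) P2(2-3) P3(3-5) P4(5-6) P5(6-8) P2(8-9) P4(9-10) P2(10-11) P4(11-12) P2(12-13) P4(13-14) P2(14-15) P4(15-16) P2(16-17) P4(17-18) P2(18-19) P4(19-20) P2(20-21) P4(21-22) P2(22-23) P4(23-24) P2(24-25) P4(25-26) P2(26-27) P4(27-28) P4(28-29) P1(29-35) P3(35-40) P5(40-46) P1(46-51) P5(51-58)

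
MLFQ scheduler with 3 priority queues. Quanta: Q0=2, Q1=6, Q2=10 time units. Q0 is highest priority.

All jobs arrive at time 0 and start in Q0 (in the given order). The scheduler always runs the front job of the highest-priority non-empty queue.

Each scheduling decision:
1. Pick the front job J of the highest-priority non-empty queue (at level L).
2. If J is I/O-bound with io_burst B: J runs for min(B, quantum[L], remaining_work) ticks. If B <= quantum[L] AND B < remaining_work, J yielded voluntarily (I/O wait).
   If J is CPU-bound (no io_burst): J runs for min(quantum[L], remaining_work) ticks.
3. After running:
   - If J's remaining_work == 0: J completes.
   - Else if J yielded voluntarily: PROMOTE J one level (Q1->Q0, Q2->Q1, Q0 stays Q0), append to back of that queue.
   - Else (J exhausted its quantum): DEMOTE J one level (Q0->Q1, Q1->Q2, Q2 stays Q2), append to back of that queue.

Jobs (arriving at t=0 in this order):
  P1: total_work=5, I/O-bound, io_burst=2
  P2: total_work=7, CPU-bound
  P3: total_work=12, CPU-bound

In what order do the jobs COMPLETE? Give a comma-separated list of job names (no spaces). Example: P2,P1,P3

t=0-2: P1@Q0 runs 2, rem=3, I/O yield, promote→Q0. Q0=[P2,P3,P1] Q1=[] Q2=[]
t=2-4: P2@Q0 runs 2, rem=5, quantum used, demote→Q1. Q0=[P3,P1] Q1=[P2] Q2=[]
t=4-6: P3@Q0 runs 2, rem=10, quantum used, demote→Q1. Q0=[P1] Q1=[P2,P3] Q2=[]
t=6-8: P1@Q0 runs 2, rem=1, I/O yield, promote→Q0. Q0=[P1] Q1=[P2,P3] Q2=[]
t=8-9: P1@Q0 runs 1, rem=0, completes. Q0=[] Q1=[P2,P3] Q2=[]
t=9-14: P2@Q1 runs 5, rem=0, completes. Q0=[] Q1=[P3] Q2=[]
t=14-20: P3@Q1 runs 6, rem=4, quantum used, demote→Q2. Q0=[] Q1=[] Q2=[P3]
t=20-24: P3@Q2 runs 4, rem=0, completes. Q0=[] Q1=[] Q2=[]

Answer: P1,P2,P3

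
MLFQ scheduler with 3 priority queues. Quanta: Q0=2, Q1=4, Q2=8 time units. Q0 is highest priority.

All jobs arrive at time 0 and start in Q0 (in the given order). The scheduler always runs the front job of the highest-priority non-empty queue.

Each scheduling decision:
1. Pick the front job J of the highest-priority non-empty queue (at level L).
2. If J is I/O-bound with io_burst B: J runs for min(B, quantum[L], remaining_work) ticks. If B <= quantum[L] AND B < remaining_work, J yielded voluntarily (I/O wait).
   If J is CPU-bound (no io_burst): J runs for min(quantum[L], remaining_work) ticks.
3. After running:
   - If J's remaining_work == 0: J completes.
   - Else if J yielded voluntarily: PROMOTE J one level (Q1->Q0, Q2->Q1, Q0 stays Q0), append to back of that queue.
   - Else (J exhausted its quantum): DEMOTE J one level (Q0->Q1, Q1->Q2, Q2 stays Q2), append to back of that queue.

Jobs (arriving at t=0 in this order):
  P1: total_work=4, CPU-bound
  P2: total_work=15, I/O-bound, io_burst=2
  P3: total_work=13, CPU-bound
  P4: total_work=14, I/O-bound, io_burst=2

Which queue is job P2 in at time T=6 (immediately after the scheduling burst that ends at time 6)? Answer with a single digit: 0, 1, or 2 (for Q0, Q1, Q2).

t=0-2: P1@Q0 runs 2, rem=2, quantum used, demote→Q1. Q0=[P2,P3,P4] Q1=[P1] Q2=[]
t=2-4: P2@Q0 runs 2, rem=13, I/O yield, promote→Q0. Q0=[P3,P4,P2] Q1=[P1] Q2=[]
t=4-6: P3@Q0 runs 2, rem=11, quantum used, demote→Q1. Q0=[P4,P2] Q1=[P1,P3] Q2=[]
t=6-8: P4@Q0 runs 2, rem=12, I/O yield, promote→Q0. Q0=[P2,P4] Q1=[P1,P3] Q2=[]
t=8-10: P2@Q0 runs 2, rem=11, I/O yield, promote→Q0. Q0=[P4,P2] Q1=[P1,P3] Q2=[]
t=10-12: P4@Q0 runs 2, rem=10, I/O yield, promote→Q0. Q0=[P2,P4] Q1=[P1,P3] Q2=[]
t=12-14: P2@Q0 runs 2, rem=9, I/O yield, promote→Q0. Q0=[P4,P2] Q1=[P1,P3] Q2=[]
t=14-16: P4@Q0 runs 2, rem=8, I/O yield, promote→Q0. Q0=[P2,P4] Q1=[P1,P3] Q2=[]
t=16-18: P2@Q0 runs 2, rem=7, I/O yield, promote→Q0. Q0=[P4,P2] Q1=[P1,P3] Q2=[]
t=18-20: P4@Q0 runs 2, rem=6, I/O yield, promote→Q0. Q0=[P2,P4] Q1=[P1,P3] Q2=[]
t=20-22: P2@Q0 runs 2, rem=5, I/O yield, promote→Q0. Q0=[P4,P2] Q1=[P1,P3] Q2=[]
t=22-24: P4@Q0 runs 2, rem=4, I/O yield, promote→Q0. Q0=[P2,P4] Q1=[P1,P3] Q2=[]
t=24-26: P2@Q0 runs 2, rem=3, I/O yield, promote→Q0. Q0=[P4,P2] Q1=[P1,P3] Q2=[]
t=26-28: P4@Q0 runs 2, rem=2, I/O yield, promote→Q0. Q0=[P2,P4] Q1=[P1,P3] Q2=[]
t=28-30: P2@Q0 runs 2, rem=1, I/O yield, promote→Q0. Q0=[P4,P2] Q1=[P1,P3] Q2=[]
t=30-32: P4@Q0 runs 2, rem=0, completes. Q0=[P2] Q1=[P1,P3] Q2=[]
t=32-33: P2@Q0 runs 1, rem=0, completes. Q0=[] Q1=[P1,P3] Q2=[]
t=33-35: P1@Q1 runs 2, rem=0, completes. Q0=[] Q1=[P3] Q2=[]
t=35-39: P3@Q1 runs 4, rem=7, quantum used, demote→Q2. Q0=[] Q1=[] Q2=[P3]
t=39-46: P3@Q2 runs 7, rem=0, completes. Q0=[] Q1=[] Q2=[]

Answer: 0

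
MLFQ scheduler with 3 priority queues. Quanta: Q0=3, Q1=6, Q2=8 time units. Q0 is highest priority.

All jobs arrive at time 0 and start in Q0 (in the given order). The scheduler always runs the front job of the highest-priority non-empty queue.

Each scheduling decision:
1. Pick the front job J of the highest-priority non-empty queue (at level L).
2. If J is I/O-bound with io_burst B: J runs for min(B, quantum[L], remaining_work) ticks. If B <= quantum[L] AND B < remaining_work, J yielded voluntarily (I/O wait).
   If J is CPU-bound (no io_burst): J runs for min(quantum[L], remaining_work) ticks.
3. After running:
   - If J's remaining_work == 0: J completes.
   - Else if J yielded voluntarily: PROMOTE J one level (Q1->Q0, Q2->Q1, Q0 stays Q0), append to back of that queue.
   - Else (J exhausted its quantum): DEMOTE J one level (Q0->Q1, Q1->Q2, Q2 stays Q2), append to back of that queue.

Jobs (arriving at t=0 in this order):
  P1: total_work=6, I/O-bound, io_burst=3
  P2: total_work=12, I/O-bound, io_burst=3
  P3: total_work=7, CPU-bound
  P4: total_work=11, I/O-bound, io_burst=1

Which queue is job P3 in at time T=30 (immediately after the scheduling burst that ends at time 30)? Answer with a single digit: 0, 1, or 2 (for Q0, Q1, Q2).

Answer: 1

Derivation:
t=0-3: P1@Q0 runs 3, rem=3, I/O yield, promote→Q0. Q0=[P2,P3,P4,P1] Q1=[] Q2=[]
t=3-6: P2@Q0 runs 3, rem=9, I/O yield, promote→Q0. Q0=[P3,P4,P1,P2] Q1=[] Q2=[]
t=6-9: P3@Q0 runs 3, rem=4, quantum used, demote→Q1. Q0=[P4,P1,P2] Q1=[P3] Q2=[]
t=9-10: P4@Q0 runs 1, rem=10, I/O yield, promote→Q0. Q0=[P1,P2,P4] Q1=[P3] Q2=[]
t=10-13: P1@Q0 runs 3, rem=0, completes. Q0=[P2,P4] Q1=[P3] Q2=[]
t=13-16: P2@Q0 runs 3, rem=6, I/O yield, promote→Q0. Q0=[P4,P2] Q1=[P3] Q2=[]
t=16-17: P4@Q0 runs 1, rem=9, I/O yield, promote→Q0. Q0=[P2,P4] Q1=[P3] Q2=[]
t=17-20: P2@Q0 runs 3, rem=3, I/O yield, promote→Q0. Q0=[P4,P2] Q1=[P3] Q2=[]
t=20-21: P4@Q0 runs 1, rem=8, I/O yield, promote→Q0. Q0=[P2,P4] Q1=[P3] Q2=[]
t=21-24: P2@Q0 runs 3, rem=0, completes. Q0=[P4] Q1=[P3] Q2=[]
t=24-25: P4@Q0 runs 1, rem=7, I/O yield, promote→Q0. Q0=[P4] Q1=[P3] Q2=[]
t=25-26: P4@Q0 runs 1, rem=6, I/O yield, promote→Q0. Q0=[P4] Q1=[P3] Q2=[]
t=26-27: P4@Q0 runs 1, rem=5, I/O yield, promote→Q0. Q0=[P4] Q1=[P3] Q2=[]
t=27-28: P4@Q0 runs 1, rem=4, I/O yield, promote→Q0. Q0=[P4] Q1=[P3] Q2=[]
t=28-29: P4@Q0 runs 1, rem=3, I/O yield, promote→Q0. Q0=[P4] Q1=[P3] Q2=[]
t=29-30: P4@Q0 runs 1, rem=2, I/O yield, promote→Q0. Q0=[P4] Q1=[P3] Q2=[]
t=30-31: P4@Q0 runs 1, rem=1, I/O yield, promote→Q0. Q0=[P4] Q1=[P3] Q2=[]
t=31-32: P4@Q0 runs 1, rem=0, completes. Q0=[] Q1=[P3] Q2=[]
t=32-36: P3@Q1 runs 4, rem=0, completes. Q0=[] Q1=[] Q2=[]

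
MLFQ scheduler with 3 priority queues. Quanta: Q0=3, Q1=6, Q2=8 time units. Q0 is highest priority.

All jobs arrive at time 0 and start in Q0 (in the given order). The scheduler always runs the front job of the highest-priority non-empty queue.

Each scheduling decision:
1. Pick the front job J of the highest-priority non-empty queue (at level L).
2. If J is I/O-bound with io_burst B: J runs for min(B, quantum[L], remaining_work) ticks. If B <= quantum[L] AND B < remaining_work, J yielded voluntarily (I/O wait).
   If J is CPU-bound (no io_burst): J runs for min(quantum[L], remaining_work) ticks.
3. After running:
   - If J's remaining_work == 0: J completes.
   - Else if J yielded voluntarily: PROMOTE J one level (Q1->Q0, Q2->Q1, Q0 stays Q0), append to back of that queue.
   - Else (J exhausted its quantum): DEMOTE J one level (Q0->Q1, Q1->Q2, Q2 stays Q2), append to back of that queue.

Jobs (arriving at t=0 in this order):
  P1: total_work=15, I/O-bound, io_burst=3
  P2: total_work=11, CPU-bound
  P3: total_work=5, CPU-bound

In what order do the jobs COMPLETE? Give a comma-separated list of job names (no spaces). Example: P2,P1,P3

Answer: P1,P3,P2

Derivation:
t=0-3: P1@Q0 runs 3, rem=12, I/O yield, promote→Q0. Q0=[P2,P3,P1] Q1=[] Q2=[]
t=3-6: P2@Q0 runs 3, rem=8, quantum used, demote→Q1. Q0=[P3,P1] Q1=[P2] Q2=[]
t=6-9: P3@Q0 runs 3, rem=2, quantum used, demote→Q1. Q0=[P1] Q1=[P2,P3] Q2=[]
t=9-12: P1@Q0 runs 3, rem=9, I/O yield, promote→Q0. Q0=[P1] Q1=[P2,P3] Q2=[]
t=12-15: P1@Q0 runs 3, rem=6, I/O yield, promote→Q0. Q0=[P1] Q1=[P2,P3] Q2=[]
t=15-18: P1@Q0 runs 3, rem=3, I/O yield, promote→Q0. Q0=[P1] Q1=[P2,P3] Q2=[]
t=18-21: P1@Q0 runs 3, rem=0, completes. Q0=[] Q1=[P2,P3] Q2=[]
t=21-27: P2@Q1 runs 6, rem=2, quantum used, demote→Q2. Q0=[] Q1=[P3] Q2=[P2]
t=27-29: P3@Q1 runs 2, rem=0, completes. Q0=[] Q1=[] Q2=[P2]
t=29-31: P2@Q2 runs 2, rem=0, completes. Q0=[] Q1=[] Q2=[]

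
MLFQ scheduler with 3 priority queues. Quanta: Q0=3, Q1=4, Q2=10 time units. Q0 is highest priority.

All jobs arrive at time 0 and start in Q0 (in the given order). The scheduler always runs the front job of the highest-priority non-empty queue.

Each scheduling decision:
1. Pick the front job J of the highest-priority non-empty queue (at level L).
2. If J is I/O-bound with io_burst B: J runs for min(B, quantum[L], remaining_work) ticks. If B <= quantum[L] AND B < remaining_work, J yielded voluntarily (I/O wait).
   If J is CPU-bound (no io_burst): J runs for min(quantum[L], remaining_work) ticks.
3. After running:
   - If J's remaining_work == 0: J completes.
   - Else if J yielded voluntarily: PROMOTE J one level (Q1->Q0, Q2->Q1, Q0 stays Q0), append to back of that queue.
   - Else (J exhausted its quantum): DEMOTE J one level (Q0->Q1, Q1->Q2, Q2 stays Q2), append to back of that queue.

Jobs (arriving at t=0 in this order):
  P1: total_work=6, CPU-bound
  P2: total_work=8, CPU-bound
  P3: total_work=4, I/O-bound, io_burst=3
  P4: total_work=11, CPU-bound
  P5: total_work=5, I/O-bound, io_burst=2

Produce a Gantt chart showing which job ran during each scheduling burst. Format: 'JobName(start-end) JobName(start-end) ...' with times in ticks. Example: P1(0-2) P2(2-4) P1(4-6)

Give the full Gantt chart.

Answer: P1(0-3) P2(3-6) P3(6-9) P4(9-12) P5(12-14) P3(14-15) P5(15-17) P5(17-18) P1(18-21) P2(21-25) P4(25-29) P2(29-30) P4(30-34)

Derivation:
t=0-3: P1@Q0 runs 3, rem=3, quantum used, demote→Q1. Q0=[P2,P3,P4,P5] Q1=[P1] Q2=[]
t=3-6: P2@Q0 runs 3, rem=5, quantum used, demote→Q1. Q0=[P3,P4,P5] Q1=[P1,P2] Q2=[]
t=6-9: P3@Q0 runs 3, rem=1, I/O yield, promote→Q0. Q0=[P4,P5,P3] Q1=[P1,P2] Q2=[]
t=9-12: P4@Q0 runs 3, rem=8, quantum used, demote→Q1. Q0=[P5,P3] Q1=[P1,P2,P4] Q2=[]
t=12-14: P5@Q0 runs 2, rem=3, I/O yield, promote→Q0. Q0=[P3,P5] Q1=[P1,P2,P4] Q2=[]
t=14-15: P3@Q0 runs 1, rem=0, completes. Q0=[P5] Q1=[P1,P2,P4] Q2=[]
t=15-17: P5@Q0 runs 2, rem=1, I/O yield, promote→Q0. Q0=[P5] Q1=[P1,P2,P4] Q2=[]
t=17-18: P5@Q0 runs 1, rem=0, completes. Q0=[] Q1=[P1,P2,P4] Q2=[]
t=18-21: P1@Q1 runs 3, rem=0, completes. Q0=[] Q1=[P2,P4] Q2=[]
t=21-25: P2@Q1 runs 4, rem=1, quantum used, demote→Q2. Q0=[] Q1=[P4] Q2=[P2]
t=25-29: P4@Q1 runs 4, rem=4, quantum used, demote→Q2. Q0=[] Q1=[] Q2=[P2,P4]
t=29-30: P2@Q2 runs 1, rem=0, completes. Q0=[] Q1=[] Q2=[P4]
t=30-34: P4@Q2 runs 4, rem=0, completes. Q0=[] Q1=[] Q2=[]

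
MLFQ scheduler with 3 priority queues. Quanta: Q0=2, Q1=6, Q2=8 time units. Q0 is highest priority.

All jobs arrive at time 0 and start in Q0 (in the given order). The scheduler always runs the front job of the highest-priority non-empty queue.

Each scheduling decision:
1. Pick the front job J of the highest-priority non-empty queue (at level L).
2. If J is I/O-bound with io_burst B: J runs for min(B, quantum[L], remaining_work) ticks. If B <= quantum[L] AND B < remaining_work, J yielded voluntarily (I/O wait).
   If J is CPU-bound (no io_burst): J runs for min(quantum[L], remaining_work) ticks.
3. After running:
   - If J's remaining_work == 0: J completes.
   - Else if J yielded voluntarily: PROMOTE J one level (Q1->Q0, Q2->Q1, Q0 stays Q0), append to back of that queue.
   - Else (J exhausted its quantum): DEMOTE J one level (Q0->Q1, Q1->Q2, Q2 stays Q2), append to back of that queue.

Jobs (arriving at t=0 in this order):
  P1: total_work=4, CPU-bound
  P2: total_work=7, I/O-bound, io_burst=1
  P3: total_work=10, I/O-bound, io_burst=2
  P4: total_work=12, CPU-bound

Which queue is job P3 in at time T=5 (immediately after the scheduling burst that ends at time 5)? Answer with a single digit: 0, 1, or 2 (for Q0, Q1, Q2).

Answer: 0

Derivation:
t=0-2: P1@Q0 runs 2, rem=2, quantum used, demote→Q1. Q0=[P2,P3,P4] Q1=[P1] Q2=[]
t=2-3: P2@Q0 runs 1, rem=6, I/O yield, promote→Q0. Q0=[P3,P4,P2] Q1=[P1] Q2=[]
t=3-5: P3@Q0 runs 2, rem=8, I/O yield, promote→Q0. Q0=[P4,P2,P3] Q1=[P1] Q2=[]
t=5-7: P4@Q0 runs 2, rem=10, quantum used, demote→Q1. Q0=[P2,P3] Q1=[P1,P4] Q2=[]
t=7-8: P2@Q0 runs 1, rem=5, I/O yield, promote→Q0. Q0=[P3,P2] Q1=[P1,P4] Q2=[]
t=8-10: P3@Q0 runs 2, rem=6, I/O yield, promote→Q0. Q0=[P2,P3] Q1=[P1,P4] Q2=[]
t=10-11: P2@Q0 runs 1, rem=4, I/O yield, promote→Q0. Q0=[P3,P2] Q1=[P1,P4] Q2=[]
t=11-13: P3@Q0 runs 2, rem=4, I/O yield, promote→Q0. Q0=[P2,P3] Q1=[P1,P4] Q2=[]
t=13-14: P2@Q0 runs 1, rem=3, I/O yield, promote→Q0. Q0=[P3,P2] Q1=[P1,P4] Q2=[]
t=14-16: P3@Q0 runs 2, rem=2, I/O yield, promote→Q0. Q0=[P2,P3] Q1=[P1,P4] Q2=[]
t=16-17: P2@Q0 runs 1, rem=2, I/O yield, promote→Q0. Q0=[P3,P2] Q1=[P1,P4] Q2=[]
t=17-19: P3@Q0 runs 2, rem=0, completes. Q0=[P2] Q1=[P1,P4] Q2=[]
t=19-20: P2@Q0 runs 1, rem=1, I/O yield, promote→Q0. Q0=[P2] Q1=[P1,P4] Q2=[]
t=20-21: P2@Q0 runs 1, rem=0, completes. Q0=[] Q1=[P1,P4] Q2=[]
t=21-23: P1@Q1 runs 2, rem=0, completes. Q0=[] Q1=[P4] Q2=[]
t=23-29: P4@Q1 runs 6, rem=4, quantum used, demote→Q2. Q0=[] Q1=[] Q2=[P4]
t=29-33: P4@Q2 runs 4, rem=0, completes. Q0=[] Q1=[] Q2=[]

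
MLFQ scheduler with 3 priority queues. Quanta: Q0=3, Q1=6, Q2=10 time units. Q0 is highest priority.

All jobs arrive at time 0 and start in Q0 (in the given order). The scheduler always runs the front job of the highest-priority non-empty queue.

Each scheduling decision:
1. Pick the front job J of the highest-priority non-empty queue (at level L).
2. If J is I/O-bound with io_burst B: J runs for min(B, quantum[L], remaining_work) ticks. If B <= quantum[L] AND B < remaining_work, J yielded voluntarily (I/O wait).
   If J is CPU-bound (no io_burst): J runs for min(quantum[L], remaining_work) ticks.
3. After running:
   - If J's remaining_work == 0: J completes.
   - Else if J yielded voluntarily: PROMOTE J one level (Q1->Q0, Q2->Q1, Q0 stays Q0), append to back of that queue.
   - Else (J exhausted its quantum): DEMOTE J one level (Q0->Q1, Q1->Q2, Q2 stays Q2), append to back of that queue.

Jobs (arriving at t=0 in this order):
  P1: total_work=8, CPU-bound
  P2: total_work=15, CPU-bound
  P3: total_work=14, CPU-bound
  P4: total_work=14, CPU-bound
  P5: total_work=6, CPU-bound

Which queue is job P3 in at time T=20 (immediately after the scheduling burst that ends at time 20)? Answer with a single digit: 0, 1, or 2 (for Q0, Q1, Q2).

t=0-3: P1@Q0 runs 3, rem=5, quantum used, demote→Q1. Q0=[P2,P3,P4,P5] Q1=[P1] Q2=[]
t=3-6: P2@Q0 runs 3, rem=12, quantum used, demote→Q1. Q0=[P3,P4,P5] Q1=[P1,P2] Q2=[]
t=6-9: P3@Q0 runs 3, rem=11, quantum used, demote→Q1. Q0=[P4,P5] Q1=[P1,P2,P3] Q2=[]
t=9-12: P4@Q0 runs 3, rem=11, quantum used, demote→Q1. Q0=[P5] Q1=[P1,P2,P3,P4] Q2=[]
t=12-15: P5@Q0 runs 3, rem=3, quantum used, demote→Q1. Q0=[] Q1=[P1,P2,P3,P4,P5] Q2=[]
t=15-20: P1@Q1 runs 5, rem=0, completes. Q0=[] Q1=[P2,P3,P4,P5] Q2=[]
t=20-26: P2@Q1 runs 6, rem=6, quantum used, demote→Q2. Q0=[] Q1=[P3,P4,P5] Q2=[P2]
t=26-32: P3@Q1 runs 6, rem=5, quantum used, demote→Q2. Q0=[] Q1=[P4,P5] Q2=[P2,P3]
t=32-38: P4@Q1 runs 6, rem=5, quantum used, demote→Q2. Q0=[] Q1=[P5] Q2=[P2,P3,P4]
t=38-41: P5@Q1 runs 3, rem=0, completes. Q0=[] Q1=[] Q2=[P2,P3,P4]
t=41-47: P2@Q2 runs 6, rem=0, completes. Q0=[] Q1=[] Q2=[P3,P4]
t=47-52: P3@Q2 runs 5, rem=0, completes. Q0=[] Q1=[] Q2=[P4]
t=52-57: P4@Q2 runs 5, rem=0, completes. Q0=[] Q1=[] Q2=[]

Answer: 1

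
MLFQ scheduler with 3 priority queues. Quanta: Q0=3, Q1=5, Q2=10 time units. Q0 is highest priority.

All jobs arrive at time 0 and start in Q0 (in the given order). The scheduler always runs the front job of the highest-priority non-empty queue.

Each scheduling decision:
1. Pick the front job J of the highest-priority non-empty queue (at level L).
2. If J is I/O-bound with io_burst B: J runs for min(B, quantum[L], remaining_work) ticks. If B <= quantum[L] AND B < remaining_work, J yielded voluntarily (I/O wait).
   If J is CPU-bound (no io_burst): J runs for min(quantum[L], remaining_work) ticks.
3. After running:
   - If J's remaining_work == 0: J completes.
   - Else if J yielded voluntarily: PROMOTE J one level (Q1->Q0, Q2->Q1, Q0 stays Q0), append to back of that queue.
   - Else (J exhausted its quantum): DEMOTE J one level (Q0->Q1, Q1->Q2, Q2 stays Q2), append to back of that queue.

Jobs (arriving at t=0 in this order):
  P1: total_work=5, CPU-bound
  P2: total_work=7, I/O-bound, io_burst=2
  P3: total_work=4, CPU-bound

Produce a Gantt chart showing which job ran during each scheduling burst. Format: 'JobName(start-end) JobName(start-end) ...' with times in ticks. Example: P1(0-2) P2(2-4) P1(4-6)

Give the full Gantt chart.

Answer: P1(0-3) P2(3-5) P3(5-8) P2(8-10) P2(10-12) P2(12-13) P1(13-15) P3(15-16)

Derivation:
t=0-3: P1@Q0 runs 3, rem=2, quantum used, demote→Q1. Q0=[P2,P3] Q1=[P1] Q2=[]
t=3-5: P2@Q0 runs 2, rem=5, I/O yield, promote→Q0. Q0=[P3,P2] Q1=[P1] Q2=[]
t=5-8: P3@Q0 runs 3, rem=1, quantum used, demote→Q1. Q0=[P2] Q1=[P1,P3] Q2=[]
t=8-10: P2@Q0 runs 2, rem=3, I/O yield, promote→Q0. Q0=[P2] Q1=[P1,P3] Q2=[]
t=10-12: P2@Q0 runs 2, rem=1, I/O yield, promote→Q0. Q0=[P2] Q1=[P1,P3] Q2=[]
t=12-13: P2@Q0 runs 1, rem=0, completes. Q0=[] Q1=[P1,P3] Q2=[]
t=13-15: P1@Q1 runs 2, rem=0, completes. Q0=[] Q1=[P3] Q2=[]
t=15-16: P3@Q1 runs 1, rem=0, completes. Q0=[] Q1=[] Q2=[]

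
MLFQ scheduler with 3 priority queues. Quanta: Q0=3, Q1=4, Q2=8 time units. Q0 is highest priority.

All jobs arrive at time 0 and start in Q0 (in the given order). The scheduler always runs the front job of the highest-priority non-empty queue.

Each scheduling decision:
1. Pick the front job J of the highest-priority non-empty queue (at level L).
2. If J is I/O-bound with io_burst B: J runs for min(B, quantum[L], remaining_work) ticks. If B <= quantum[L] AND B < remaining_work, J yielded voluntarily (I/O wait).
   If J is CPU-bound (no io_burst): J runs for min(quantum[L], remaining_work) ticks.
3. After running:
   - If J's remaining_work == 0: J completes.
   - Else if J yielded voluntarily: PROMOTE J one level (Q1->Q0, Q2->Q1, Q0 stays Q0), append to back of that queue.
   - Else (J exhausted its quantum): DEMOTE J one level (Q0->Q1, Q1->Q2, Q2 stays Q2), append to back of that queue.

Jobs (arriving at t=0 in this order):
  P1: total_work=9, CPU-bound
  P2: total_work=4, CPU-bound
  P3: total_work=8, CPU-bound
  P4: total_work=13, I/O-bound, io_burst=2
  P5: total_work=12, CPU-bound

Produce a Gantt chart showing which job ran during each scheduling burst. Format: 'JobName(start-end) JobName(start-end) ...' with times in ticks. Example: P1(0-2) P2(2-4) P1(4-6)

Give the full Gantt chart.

t=0-3: P1@Q0 runs 3, rem=6, quantum used, demote→Q1. Q0=[P2,P3,P4,P5] Q1=[P1] Q2=[]
t=3-6: P2@Q0 runs 3, rem=1, quantum used, demote→Q1. Q0=[P3,P4,P5] Q1=[P1,P2] Q2=[]
t=6-9: P3@Q0 runs 3, rem=5, quantum used, demote→Q1. Q0=[P4,P5] Q1=[P1,P2,P3] Q2=[]
t=9-11: P4@Q0 runs 2, rem=11, I/O yield, promote→Q0. Q0=[P5,P4] Q1=[P1,P2,P3] Q2=[]
t=11-14: P5@Q0 runs 3, rem=9, quantum used, demote→Q1. Q0=[P4] Q1=[P1,P2,P3,P5] Q2=[]
t=14-16: P4@Q0 runs 2, rem=9, I/O yield, promote→Q0. Q0=[P4] Q1=[P1,P2,P3,P5] Q2=[]
t=16-18: P4@Q0 runs 2, rem=7, I/O yield, promote→Q0. Q0=[P4] Q1=[P1,P2,P3,P5] Q2=[]
t=18-20: P4@Q0 runs 2, rem=5, I/O yield, promote→Q0. Q0=[P4] Q1=[P1,P2,P3,P5] Q2=[]
t=20-22: P4@Q0 runs 2, rem=3, I/O yield, promote→Q0. Q0=[P4] Q1=[P1,P2,P3,P5] Q2=[]
t=22-24: P4@Q0 runs 2, rem=1, I/O yield, promote→Q0. Q0=[P4] Q1=[P1,P2,P3,P5] Q2=[]
t=24-25: P4@Q0 runs 1, rem=0, completes. Q0=[] Q1=[P1,P2,P3,P5] Q2=[]
t=25-29: P1@Q1 runs 4, rem=2, quantum used, demote→Q2. Q0=[] Q1=[P2,P3,P5] Q2=[P1]
t=29-30: P2@Q1 runs 1, rem=0, completes. Q0=[] Q1=[P3,P5] Q2=[P1]
t=30-34: P3@Q1 runs 4, rem=1, quantum used, demote→Q2. Q0=[] Q1=[P5] Q2=[P1,P3]
t=34-38: P5@Q1 runs 4, rem=5, quantum used, demote→Q2. Q0=[] Q1=[] Q2=[P1,P3,P5]
t=38-40: P1@Q2 runs 2, rem=0, completes. Q0=[] Q1=[] Q2=[P3,P5]
t=40-41: P3@Q2 runs 1, rem=0, completes. Q0=[] Q1=[] Q2=[P5]
t=41-46: P5@Q2 runs 5, rem=0, completes. Q0=[] Q1=[] Q2=[]

Answer: P1(0-3) P2(3-6) P3(6-9) P4(9-11) P5(11-14) P4(14-16) P4(16-18) P4(18-20) P4(20-22) P4(22-24) P4(24-25) P1(25-29) P2(29-30) P3(30-34) P5(34-38) P1(38-40) P3(40-41) P5(41-46)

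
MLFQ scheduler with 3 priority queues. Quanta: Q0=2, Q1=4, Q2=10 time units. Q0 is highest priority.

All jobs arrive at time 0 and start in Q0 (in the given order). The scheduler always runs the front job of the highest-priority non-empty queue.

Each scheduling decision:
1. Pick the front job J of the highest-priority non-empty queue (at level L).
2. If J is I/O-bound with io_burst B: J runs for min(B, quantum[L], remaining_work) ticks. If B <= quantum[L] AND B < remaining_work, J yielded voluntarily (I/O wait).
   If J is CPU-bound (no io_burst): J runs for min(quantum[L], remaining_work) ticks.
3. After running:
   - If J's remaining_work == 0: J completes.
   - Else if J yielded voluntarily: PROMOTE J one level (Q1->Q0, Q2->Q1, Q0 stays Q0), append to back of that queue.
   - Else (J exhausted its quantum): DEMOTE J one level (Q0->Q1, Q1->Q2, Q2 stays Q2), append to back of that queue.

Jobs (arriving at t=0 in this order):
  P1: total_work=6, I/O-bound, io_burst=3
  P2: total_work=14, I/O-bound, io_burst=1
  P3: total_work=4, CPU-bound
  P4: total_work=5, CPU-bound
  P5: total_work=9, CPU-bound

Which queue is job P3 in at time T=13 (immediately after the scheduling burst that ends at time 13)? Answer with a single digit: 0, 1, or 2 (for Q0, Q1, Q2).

t=0-2: P1@Q0 runs 2, rem=4, quantum used, demote→Q1. Q0=[P2,P3,P4,P5] Q1=[P1] Q2=[]
t=2-3: P2@Q0 runs 1, rem=13, I/O yield, promote→Q0. Q0=[P3,P4,P5,P2] Q1=[P1] Q2=[]
t=3-5: P3@Q0 runs 2, rem=2, quantum used, demote→Q1. Q0=[P4,P5,P2] Q1=[P1,P3] Q2=[]
t=5-7: P4@Q0 runs 2, rem=3, quantum used, demote→Q1. Q0=[P5,P2] Q1=[P1,P3,P4] Q2=[]
t=7-9: P5@Q0 runs 2, rem=7, quantum used, demote→Q1. Q0=[P2] Q1=[P1,P3,P4,P5] Q2=[]
t=9-10: P2@Q0 runs 1, rem=12, I/O yield, promote→Q0. Q0=[P2] Q1=[P1,P3,P4,P5] Q2=[]
t=10-11: P2@Q0 runs 1, rem=11, I/O yield, promote→Q0. Q0=[P2] Q1=[P1,P3,P4,P5] Q2=[]
t=11-12: P2@Q0 runs 1, rem=10, I/O yield, promote→Q0. Q0=[P2] Q1=[P1,P3,P4,P5] Q2=[]
t=12-13: P2@Q0 runs 1, rem=9, I/O yield, promote→Q0. Q0=[P2] Q1=[P1,P3,P4,P5] Q2=[]
t=13-14: P2@Q0 runs 1, rem=8, I/O yield, promote→Q0. Q0=[P2] Q1=[P1,P3,P4,P5] Q2=[]
t=14-15: P2@Q0 runs 1, rem=7, I/O yield, promote→Q0. Q0=[P2] Q1=[P1,P3,P4,P5] Q2=[]
t=15-16: P2@Q0 runs 1, rem=6, I/O yield, promote→Q0. Q0=[P2] Q1=[P1,P3,P4,P5] Q2=[]
t=16-17: P2@Q0 runs 1, rem=5, I/O yield, promote→Q0. Q0=[P2] Q1=[P1,P3,P4,P5] Q2=[]
t=17-18: P2@Q0 runs 1, rem=4, I/O yield, promote→Q0. Q0=[P2] Q1=[P1,P3,P4,P5] Q2=[]
t=18-19: P2@Q0 runs 1, rem=3, I/O yield, promote→Q0. Q0=[P2] Q1=[P1,P3,P4,P5] Q2=[]
t=19-20: P2@Q0 runs 1, rem=2, I/O yield, promote→Q0. Q0=[P2] Q1=[P1,P3,P4,P5] Q2=[]
t=20-21: P2@Q0 runs 1, rem=1, I/O yield, promote→Q0. Q0=[P2] Q1=[P1,P3,P4,P5] Q2=[]
t=21-22: P2@Q0 runs 1, rem=0, completes. Q0=[] Q1=[P1,P3,P4,P5] Q2=[]
t=22-25: P1@Q1 runs 3, rem=1, I/O yield, promote→Q0. Q0=[P1] Q1=[P3,P4,P5] Q2=[]
t=25-26: P1@Q0 runs 1, rem=0, completes. Q0=[] Q1=[P3,P4,P5] Q2=[]
t=26-28: P3@Q1 runs 2, rem=0, completes. Q0=[] Q1=[P4,P5] Q2=[]
t=28-31: P4@Q1 runs 3, rem=0, completes. Q0=[] Q1=[P5] Q2=[]
t=31-35: P5@Q1 runs 4, rem=3, quantum used, demote→Q2. Q0=[] Q1=[] Q2=[P5]
t=35-38: P5@Q2 runs 3, rem=0, completes. Q0=[] Q1=[] Q2=[]

Answer: 1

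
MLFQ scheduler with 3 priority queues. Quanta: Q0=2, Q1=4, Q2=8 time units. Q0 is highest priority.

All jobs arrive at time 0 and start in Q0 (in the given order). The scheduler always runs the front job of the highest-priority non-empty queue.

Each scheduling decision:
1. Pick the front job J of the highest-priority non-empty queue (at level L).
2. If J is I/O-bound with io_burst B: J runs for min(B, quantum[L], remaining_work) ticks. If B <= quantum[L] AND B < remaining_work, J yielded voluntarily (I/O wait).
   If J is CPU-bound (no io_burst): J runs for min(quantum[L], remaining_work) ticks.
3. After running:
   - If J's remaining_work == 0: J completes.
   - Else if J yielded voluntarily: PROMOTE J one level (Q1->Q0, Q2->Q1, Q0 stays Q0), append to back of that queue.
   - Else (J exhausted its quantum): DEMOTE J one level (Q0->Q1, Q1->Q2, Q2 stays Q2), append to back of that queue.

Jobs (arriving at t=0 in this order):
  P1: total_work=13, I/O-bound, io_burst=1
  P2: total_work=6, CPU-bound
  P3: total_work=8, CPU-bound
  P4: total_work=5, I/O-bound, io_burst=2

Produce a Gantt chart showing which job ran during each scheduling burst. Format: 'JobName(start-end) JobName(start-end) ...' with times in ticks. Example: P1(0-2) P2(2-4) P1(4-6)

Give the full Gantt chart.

t=0-1: P1@Q0 runs 1, rem=12, I/O yield, promote→Q0. Q0=[P2,P3,P4,P1] Q1=[] Q2=[]
t=1-3: P2@Q0 runs 2, rem=4, quantum used, demote→Q1. Q0=[P3,P4,P1] Q1=[P2] Q2=[]
t=3-5: P3@Q0 runs 2, rem=6, quantum used, demote→Q1. Q0=[P4,P1] Q1=[P2,P3] Q2=[]
t=5-7: P4@Q0 runs 2, rem=3, I/O yield, promote→Q0. Q0=[P1,P4] Q1=[P2,P3] Q2=[]
t=7-8: P1@Q0 runs 1, rem=11, I/O yield, promote→Q0. Q0=[P4,P1] Q1=[P2,P3] Q2=[]
t=8-10: P4@Q0 runs 2, rem=1, I/O yield, promote→Q0. Q0=[P1,P4] Q1=[P2,P3] Q2=[]
t=10-11: P1@Q0 runs 1, rem=10, I/O yield, promote→Q0. Q0=[P4,P1] Q1=[P2,P3] Q2=[]
t=11-12: P4@Q0 runs 1, rem=0, completes. Q0=[P1] Q1=[P2,P3] Q2=[]
t=12-13: P1@Q0 runs 1, rem=9, I/O yield, promote→Q0. Q0=[P1] Q1=[P2,P3] Q2=[]
t=13-14: P1@Q0 runs 1, rem=8, I/O yield, promote→Q0. Q0=[P1] Q1=[P2,P3] Q2=[]
t=14-15: P1@Q0 runs 1, rem=7, I/O yield, promote→Q0. Q0=[P1] Q1=[P2,P3] Q2=[]
t=15-16: P1@Q0 runs 1, rem=6, I/O yield, promote→Q0. Q0=[P1] Q1=[P2,P3] Q2=[]
t=16-17: P1@Q0 runs 1, rem=5, I/O yield, promote→Q0. Q0=[P1] Q1=[P2,P3] Q2=[]
t=17-18: P1@Q0 runs 1, rem=4, I/O yield, promote→Q0. Q0=[P1] Q1=[P2,P3] Q2=[]
t=18-19: P1@Q0 runs 1, rem=3, I/O yield, promote→Q0. Q0=[P1] Q1=[P2,P3] Q2=[]
t=19-20: P1@Q0 runs 1, rem=2, I/O yield, promote→Q0. Q0=[P1] Q1=[P2,P3] Q2=[]
t=20-21: P1@Q0 runs 1, rem=1, I/O yield, promote→Q0. Q0=[P1] Q1=[P2,P3] Q2=[]
t=21-22: P1@Q0 runs 1, rem=0, completes. Q0=[] Q1=[P2,P3] Q2=[]
t=22-26: P2@Q1 runs 4, rem=0, completes. Q0=[] Q1=[P3] Q2=[]
t=26-30: P3@Q1 runs 4, rem=2, quantum used, demote→Q2. Q0=[] Q1=[] Q2=[P3]
t=30-32: P3@Q2 runs 2, rem=0, completes. Q0=[] Q1=[] Q2=[]

Answer: P1(0-1) P2(1-3) P3(3-5) P4(5-7) P1(7-8) P4(8-10) P1(10-11) P4(11-12) P1(12-13) P1(13-14) P1(14-15) P1(15-16) P1(16-17) P1(17-18) P1(18-19) P1(19-20) P1(20-21) P1(21-22) P2(22-26) P3(26-30) P3(30-32)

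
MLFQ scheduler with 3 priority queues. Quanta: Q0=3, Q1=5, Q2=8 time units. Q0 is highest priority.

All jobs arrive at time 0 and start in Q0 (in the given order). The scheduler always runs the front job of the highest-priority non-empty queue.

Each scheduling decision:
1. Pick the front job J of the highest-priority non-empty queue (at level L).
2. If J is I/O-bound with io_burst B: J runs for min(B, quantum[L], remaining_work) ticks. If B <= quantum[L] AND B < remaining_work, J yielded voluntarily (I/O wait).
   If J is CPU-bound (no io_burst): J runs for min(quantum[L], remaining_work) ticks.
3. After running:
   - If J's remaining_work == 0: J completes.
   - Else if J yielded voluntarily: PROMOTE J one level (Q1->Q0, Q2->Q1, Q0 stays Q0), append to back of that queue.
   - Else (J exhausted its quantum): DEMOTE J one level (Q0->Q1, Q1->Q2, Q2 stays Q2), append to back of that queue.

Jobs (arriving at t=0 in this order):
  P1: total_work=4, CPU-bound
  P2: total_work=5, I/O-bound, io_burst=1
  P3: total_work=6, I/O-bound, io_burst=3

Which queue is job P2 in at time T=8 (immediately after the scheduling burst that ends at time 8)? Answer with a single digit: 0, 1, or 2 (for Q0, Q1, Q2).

Answer: 0

Derivation:
t=0-3: P1@Q0 runs 3, rem=1, quantum used, demote→Q1. Q0=[P2,P3] Q1=[P1] Q2=[]
t=3-4: P2@Q0 runs 1, rem=4, I/O yield, promote→Q0. Q0=[P3,P2] Q1=[P1] Q2=[]
t=4-7: P3@Q0 runs 3, rem=3, I/O yield, promote→Q0. Q0=[P2,P3] Q1=[P1] Q2=[]
t=7-8: P2@Q0 runs 1, rem=3, I/O yield, promote→Q0. Q0=[P3,P2] Q1=[P1] Q2=[]
t=8-11: P3@Q0 runs 3, rem=0, completes. Q0=[P2] Q1=[P1] Q2=[]
t=11-12: P2@Q0 runs 1, rem=2, I/O yield, promote→Q0. Q0=[P2] Q1=[P1] Q2=[]
t=12-13: P2@Q0 runs 1, rem=1, I/O yield, promote→Q0. Q0=[P2] Q1=[P1] Q2=[]
t=13-14: P2@Q0 runs 1, rem=0, completes. Q0=[] Q1=[P1] Q2=[]
t=14-15: P1@Q1 runs 1, rem=0, completes. Q0=[] Q1=[] Q2=[]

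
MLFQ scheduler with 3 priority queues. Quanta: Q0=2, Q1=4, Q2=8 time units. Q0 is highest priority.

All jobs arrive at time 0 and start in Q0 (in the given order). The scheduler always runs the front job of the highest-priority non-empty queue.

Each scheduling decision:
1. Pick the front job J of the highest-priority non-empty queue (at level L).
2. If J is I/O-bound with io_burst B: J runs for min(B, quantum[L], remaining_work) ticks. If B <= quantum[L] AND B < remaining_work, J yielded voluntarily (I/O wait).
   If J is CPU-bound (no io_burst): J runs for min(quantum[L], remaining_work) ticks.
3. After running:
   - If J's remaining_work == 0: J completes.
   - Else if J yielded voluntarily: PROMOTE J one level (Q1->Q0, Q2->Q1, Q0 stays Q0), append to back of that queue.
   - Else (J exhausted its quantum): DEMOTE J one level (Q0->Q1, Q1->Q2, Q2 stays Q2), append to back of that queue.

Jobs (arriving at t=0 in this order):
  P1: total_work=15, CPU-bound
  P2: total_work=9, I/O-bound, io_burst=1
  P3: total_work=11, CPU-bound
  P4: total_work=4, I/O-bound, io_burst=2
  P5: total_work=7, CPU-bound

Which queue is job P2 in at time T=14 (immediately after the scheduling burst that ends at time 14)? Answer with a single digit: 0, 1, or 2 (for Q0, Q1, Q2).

Answer: 0

Derivation:
t=0-2: P1@Q0 runs 2, rem=13, quantum used, demote→Q1. Q0=[P2,P3,P4,P5] Q1=[P1] Q2=[]
t=2-3: P2@Q0 runs 1, rem=8, I/O yield, promote→Q0. Q0=[P3,P4,P5,P2] Q1=[P1] Q2=[]
t=3-5: P3@Q0 runs 2, rem=9, quantum used, demote→Q1. Q0=[P4,P5,P2] Q1=[P1,P3] Q2=[]
t=5-7: P4@Q0 runs 2, rem=2, I/O yield, promote→Q0. Q0=[P5,P2,P4] Q1=[P1,P3] Q2=[]
t=7-9: P5@Q0 runs 2, rem=5, quantum used, demote→Q1. Q0=[P2,P4] Q1=[P1,P3,P5] Q2=[]
t=9-10: P2@Q0 runs 1, rem=7, I/O yield, promote→Q0. Q0=[P4,P2] Q1=[P1,P3,P5] Q2=[]
t=10-12: P4@Q0 runs 2, rem=0, completes. Q0=[P2] Q1=[P1,P3,P5] Q2=[]
t=12-13: P2@Q0 runs 1, rem=6, I/O yield, promote→Q0. Q0=[P2] Q1=[P1,P3,P5] Q2=[]
t=13-14: P2@Q0 runs 1, rem=5, I/O yield, promote→Q0. Q0=[P2] Q1=[P1,P3,P5] Q2=[]
t=14-15: P2@Q0 runs 1, rem=4, I/O yield, promote→Q0. Q0=[P2] Q1=[P1,P3,P5] Q2=[]
t=15-16: P2@Q0 runs 1, rem=3, I/O yield, promote→Q0. Q0=[P2] Q1=[P1,P3,P5] Q2=[]
t=16-17: P2@Q0 runs 1, rem=2, I/O yield, promote→Q0. Q0=[P2] Q1=[P1,P3,P5] Q2=[]
t=17-18: P2@Q0 runs 1, rem=1, I/O yield, promote→Q0. Q0=[P2] Q1=[P1,P3,P5] Q2=[]
t=18-19: P2@Q0 runs 1, rem=0, completes. Q0=[] Q1=[P1,P3,P5] Q2=[]
t=19-23: P1@Q1 runs 4, rem=9, quantum used, demote→Q2. Q0=[] Q1=[P3,P5] Q2=[P1]
t=23-27: P3@Q1 runs 4, rem=5, quantum used, demote→Q2. Q0=[] Q1=[P5] Q2=[P1,P3]
t=27-31: P5@Q1 runs 4, rem=1, quantum used, demote→Q2. Q0=[] Q1=[] Q2=[P1,P3,P5]
t=31-39: P1@Q2 runs 8, rem=1, quantum used, demote→Q2. Q0=[] Q1=[] Q2=[P3,P5,P1]
t=39-44: P3@Q2 runs 5, rem=0, completes. Q0=[] Q1=[] Q2=[P5,P1]
t=44-45: P5@Q2 runs 1, rem=0, completes. Q0=[] Q1=[] Q2=[P1]
t=45-46: P1@Q2 runs 1, rem=0, completes. Q0=[] Q1=[] Q2=[]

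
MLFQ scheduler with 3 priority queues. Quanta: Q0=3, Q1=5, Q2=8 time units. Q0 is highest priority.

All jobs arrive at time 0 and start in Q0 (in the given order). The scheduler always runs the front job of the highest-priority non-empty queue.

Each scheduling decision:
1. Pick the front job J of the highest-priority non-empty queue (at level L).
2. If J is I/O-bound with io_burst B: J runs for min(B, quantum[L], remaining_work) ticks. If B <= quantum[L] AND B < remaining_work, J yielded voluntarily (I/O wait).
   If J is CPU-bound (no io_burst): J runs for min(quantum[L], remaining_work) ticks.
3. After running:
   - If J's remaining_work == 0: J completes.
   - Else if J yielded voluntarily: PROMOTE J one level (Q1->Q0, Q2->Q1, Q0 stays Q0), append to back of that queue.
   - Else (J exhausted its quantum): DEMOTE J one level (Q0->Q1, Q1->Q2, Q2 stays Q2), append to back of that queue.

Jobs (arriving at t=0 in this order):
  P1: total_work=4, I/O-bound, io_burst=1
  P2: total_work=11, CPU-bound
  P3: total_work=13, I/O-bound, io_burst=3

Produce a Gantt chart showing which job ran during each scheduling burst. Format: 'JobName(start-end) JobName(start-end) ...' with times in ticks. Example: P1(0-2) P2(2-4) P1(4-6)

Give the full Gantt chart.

Answer: P1(0-1) P2(1-4) P3(4-7) P1(7-8) P3(8-11) P1(11-12) P3(12-15) P1(15-16) P3(16-19) P3(19-20) P2(20-25) P2(25-28)

Derivation:
t=0-1: P1@Q0 runs 1, rem=3, I/O yield, promote→Q0. Q0=[P2,P3,P1] Q1=[] Q2=[]
t=1-4: P2@Q0 runs 3, rem=8, quantum used, demote→Q1. Q0=[P3,P1] Q1=[P2] Q2=[]
t=4-7: P3@Q0 runs 3, rem=10, I/O yield, promote→Q0. Q0=[P1,P3] Q1=[P2] Q2=[]
t=7-8: P1@Q0 runs 1, rem=2, I/O yield, promote→Q0. Q0=[P3,P1] Q1=[P2] Q2=[]
t=8-11: P3@Q0 runs 3, rem=7, I/O yield, promote→Q0. Q0=[P1,P3] Q1=[P2] Q2=[]
t=11-12: P1@Q0 runs 1, rem=1, I/O yield, promote→Q0. Q0=[P3,P1] Q1=[P2] Q2=[]
t=12-15: P3@Q0 runs 3, rem=4, I/O yield, promote→Q0. Q0=[P1,P3] Q1=[P2] Q2=[]
t=15-16: P1@Q0 runs 1, rem=0, completes. Q0=[P3] Q1=[P2] Q2=[]
t=16-19: P3@Q0 runs 3, rem=1, I/O yield, promote→Q0. Q0=[P3] Q1=[P2] Q2=[]
t=19-20: P3@Q0 runs 1, rem=0, completes. Q0=[] Q1=[P2] Q2=[]
t=20-25: P2@Q1 runs 5, rem=3, quantum used, demote→Q2. Q0=[] Q1=[] Q2=[P2]
t=25-28: P2@Q2 runs 3, rem=0, completes. Q0=[] Q1=[] Q2=[]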